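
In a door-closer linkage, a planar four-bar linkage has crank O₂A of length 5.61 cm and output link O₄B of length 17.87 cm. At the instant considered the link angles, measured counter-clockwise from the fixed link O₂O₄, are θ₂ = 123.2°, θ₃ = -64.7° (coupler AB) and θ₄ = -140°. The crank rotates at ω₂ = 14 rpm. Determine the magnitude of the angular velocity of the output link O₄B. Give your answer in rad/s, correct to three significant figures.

0.0654

ω₂ = 1.466 rad/s (from 14 rpm).
Differentiating the loop-closure r₂e^{iθ₂}+r₃e^{iθ₃}=r₁+r₄e^{iθ₄} gives r₂ω₂e^{iθ₂}+r₃ω₃e^{iθ₃}=r₄ω₄e^{iθ₄}.
Eliminating the other unknown: ω₄ = r₂ω₂ sin(θ₂−θ₃) / [r₄ sin(θ₄−θ₃)].
Numerator sine = -0.13744; denominator sine = -0.96727.
Result = 0.0561·1.466·(-0.13744) / (0.1787·(-0.96727)) = +0.0654 rad/s; magnitude 0.0654 rad/s.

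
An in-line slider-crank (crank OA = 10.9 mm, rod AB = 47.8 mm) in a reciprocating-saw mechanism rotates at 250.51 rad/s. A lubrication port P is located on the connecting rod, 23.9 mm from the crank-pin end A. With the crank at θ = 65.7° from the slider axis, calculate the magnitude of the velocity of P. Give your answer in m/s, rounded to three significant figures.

2.67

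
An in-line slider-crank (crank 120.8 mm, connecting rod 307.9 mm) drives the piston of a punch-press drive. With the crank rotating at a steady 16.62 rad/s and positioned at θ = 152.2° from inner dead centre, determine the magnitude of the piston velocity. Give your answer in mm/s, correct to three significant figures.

606

ω = 16.62 rad/s
For an in-line slider-crank, x = r cosθ + √(L² − r² sin²θ), so v = −rω sinθ·[1 + r cosθ/√(L² − r² sin²θ)].
With r = 0.1208 m, L = 0.3079 m, θ = 152.2°: √(L² − r² sin²θ) = 0.3027 m.
v = −0.1208·16.62·0.46639·[1 + 0.1208·-0.88458/0.3027] = -0.60582 m/s.
|v| = 0.60582 m/s = 605.82 mm/s.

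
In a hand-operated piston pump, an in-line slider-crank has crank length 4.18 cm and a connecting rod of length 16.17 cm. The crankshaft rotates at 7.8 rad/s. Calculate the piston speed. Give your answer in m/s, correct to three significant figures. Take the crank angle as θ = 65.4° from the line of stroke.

ω = 7.8 rad/s
For an in-line slider-crank, x = r cosθ + √(L² − r² sin²θ), so v = −rω sinθ·[1 + r cosθ/√(L² − r² sin²θ)].
With r = 0.0418 m, L = 0.1617 m, θ = 65.4°: √(L² − r² sin²θ) = 0.15717 m.
v = −0.0418·7.8·0.90924·[1 + 0.0418·0.41628/0.15717] = -0.32927 m/s.
|v| = 0.32927 m/s.

0.329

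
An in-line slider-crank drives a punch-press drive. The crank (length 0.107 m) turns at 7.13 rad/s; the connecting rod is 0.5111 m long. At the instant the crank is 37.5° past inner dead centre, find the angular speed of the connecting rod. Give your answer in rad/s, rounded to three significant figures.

ω = 7.13 rad/s
The rod makes angle φ with the slider axis where L sinφ = r sinθ; differentiating, L cosφ·φ̇ = r ω cosθ.
L cosφ = √(L² − r² sin²θ) = 0.50693 m.
|ω_rod| = r ω |cosθ| / √(L² − r² sin²θ) = 0.107·7.13·0.79335/0.50693 = 1.194 rad/s.

1.19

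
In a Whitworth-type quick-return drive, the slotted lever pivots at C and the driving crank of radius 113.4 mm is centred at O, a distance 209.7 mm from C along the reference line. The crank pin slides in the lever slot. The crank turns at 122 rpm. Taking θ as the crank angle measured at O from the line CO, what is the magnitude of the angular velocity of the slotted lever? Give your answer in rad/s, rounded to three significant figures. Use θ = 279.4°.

ω = 12.78 rad/s (from 122 rpm).
Crank pin A relative to C: A = (d + r cosθ, r sinθ); lever angle φ = atan2(r sinθ, d + r cosθ).
Differentiating tanφ: φ̇ = rω(d cosθ + r)/(d² + r² + 2dr cosθ).
d² + r² + 2dr cosθ = |CA|² = 0.0646014 m²;  d cosθ + r = +0.14765 m.
|ω_lever| = |0.1134·12.78·+0.14765| / 0.0646014 = 3.3112 rad/s.

3.31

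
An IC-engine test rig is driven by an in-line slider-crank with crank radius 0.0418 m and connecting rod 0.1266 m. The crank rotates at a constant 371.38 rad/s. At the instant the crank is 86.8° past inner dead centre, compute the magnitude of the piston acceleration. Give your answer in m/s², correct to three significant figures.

ω = 371.4 rad/s
x(θ) = r cosθ + √(L² − r² sin²θ); with ω constant, a = ω²·d²x/dθ².
d²x/dθ² = −r cosθ − r²(cos2θ)/√u − r⁴ sin²2θ/(4u^{3/2}),  u = L² − r² sin²θ = 0.0142858 m².
Substituting r = 0.0418 m, L = 0.1266 m, θ = 86.8°: d²x/dθ² = +0.012188 m.
a = ω²·d²x/dθ² = (371.4)²·(+0.012188) = +1681.1 m/s²;  |a| = 1681.1 m/s².

1680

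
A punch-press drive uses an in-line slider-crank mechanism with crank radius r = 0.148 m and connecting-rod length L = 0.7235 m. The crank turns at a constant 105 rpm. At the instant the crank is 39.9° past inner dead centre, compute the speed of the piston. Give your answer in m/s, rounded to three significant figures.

1.21

ω = 2π·105/60 = 11 rad/s
For an in-line slider-crank, x = r cosθ + √(L² − r² sin²θ), so v = −rω sinθ·[1 + r cosθ/√(L² − r² sin²θ)].
With r = 0.148 m, L = 0.7235 m, θ = 39.9°: √(L² − r² sin²θ) = 0.71724 m.
v = −0.148·11·0.64145·[1 + 0.148·0.76717/0.71724] = -1.2091 m/s.
|v| = 1.2091 m/s.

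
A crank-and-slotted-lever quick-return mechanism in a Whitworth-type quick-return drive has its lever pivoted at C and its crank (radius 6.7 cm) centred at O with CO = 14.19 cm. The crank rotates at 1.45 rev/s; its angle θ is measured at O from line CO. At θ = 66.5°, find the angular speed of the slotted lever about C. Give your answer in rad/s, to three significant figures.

2.34

ω = 9.111 rad/s (from 1.45 rev/s).
Crank pin A relative to C: A = (d + r cosθ, r sinθ); lever angle φ = atan2(r sinθ, d + r cosθ).
Differentiating tanφ: φ̇ = rω(d cosθ + r)/(d² + r² + 2dr cosθ).
d² + r² + 2dr cosθ = |CA|² = 0.0322067 m²;  d cosθ + r = +0.12358 m.
|ω_lever| = |0.067·9.111·+0.12358| / 0.0322067 = 2.3423 rad/s.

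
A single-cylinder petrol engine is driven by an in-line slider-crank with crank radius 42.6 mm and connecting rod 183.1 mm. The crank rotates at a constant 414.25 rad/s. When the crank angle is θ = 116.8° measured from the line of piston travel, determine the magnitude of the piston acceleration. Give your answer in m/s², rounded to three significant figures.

ω = 414.2 rad/s
x(θ) = r cosθ + √(L² − r² sin²θ); with ω constant, a = ω²·d²x/dθ².
d²x/dθ² = −r cosθ − r²(cos2θ)/√u − r⁴ sin²2θ/(4u^{3/2}),  u = L² − r² sin²θ = 0.0320798 m².
Substituting r = 0.0426 m, L = 0.1831 m, θ = 116.8°: d²x/dθ² = +0.025127 m.
a = ω²·d²x/dθ² = (414.2)²·(+0.025127) = +4311.9 m/s²;  |a| = 4311.9 m/s².

4310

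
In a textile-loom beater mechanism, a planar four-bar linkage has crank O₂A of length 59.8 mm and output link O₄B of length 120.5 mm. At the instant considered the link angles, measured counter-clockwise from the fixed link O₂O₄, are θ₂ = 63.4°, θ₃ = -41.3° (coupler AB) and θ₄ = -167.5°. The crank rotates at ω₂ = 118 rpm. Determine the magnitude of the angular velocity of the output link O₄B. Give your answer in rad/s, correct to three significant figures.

ω₂ = 12.36 rad/s (from 118 rpm).
Differentiating the loop-closure r₂e^{iθ₂}+r₃e^{iθ₃}=r₁+r₄e^{iθ₄} gives r₂ω₂e^{iθ₂}+r₃ω₃e^{iθ₃}=r₄ω₄e^{iθ₄}.
Eliminating the other unknown: ω₄ = r₂ω₂ sin(θ₂−θ₃) / [r₄ sin(θ₄−θ₃)].
Numerator sine = +0.96727; denominator sine = -0.80696.
Result = 0.0598·12.36·(+0.96727) / (0.1205·(-0.80696)) = -7.3505 rad/s; magnitude 7.3505 rad/s.

7.35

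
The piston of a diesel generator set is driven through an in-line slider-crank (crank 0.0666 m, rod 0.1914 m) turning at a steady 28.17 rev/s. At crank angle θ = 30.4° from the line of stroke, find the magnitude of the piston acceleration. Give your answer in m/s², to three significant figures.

ω = 2π·28.2 = 177 rad/s
x(θ) = r cosθ + √(L² − r² sin²θ); with ω constant, a = ω²·d²x/dθ².
d²x/dθ² = −r cosθ − r²(cos2θ)/√u − r⁴ sin²2θ/(4u^{3/2}),  u = L² − r² sin²θ = 0.0354981 m².
Substituting r = 0.0666 m, L = 0.1914 m, θ = 30.4°: d²x/dθ² = -0.069489 m.
a = ω²·d²x/dθ² = (177)²·(-0.069489) = -2177 m/s²;  |a| = 2177 m/s².

2180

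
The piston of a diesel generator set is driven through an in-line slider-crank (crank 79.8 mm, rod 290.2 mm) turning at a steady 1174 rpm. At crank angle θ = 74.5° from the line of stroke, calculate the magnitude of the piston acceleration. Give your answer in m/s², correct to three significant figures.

ω = 2π·1174/60 = 122.9 rad/s
x(θ) = r cosθ + √(L² − r² sin²θ); with ω constant, a = ω²·d²x/dθ².
d²x/dθ² = −r cosθ − r²(cos2θ)/√u − r⁴ sin²2θ/(4u^{3/2}),  u = L² − r² sin²θ = 0.0783028 m².
Substituting r = 0.0798 m, L = 0.2902 m, θ = 74.5°: d²x/dθ² = -0.0019417 m.
a = ω²·d²x/dθ² = (122.9)²·(-0.0019417) = -29.348 m/s²;  |a| = 29.348 m/s².

29.3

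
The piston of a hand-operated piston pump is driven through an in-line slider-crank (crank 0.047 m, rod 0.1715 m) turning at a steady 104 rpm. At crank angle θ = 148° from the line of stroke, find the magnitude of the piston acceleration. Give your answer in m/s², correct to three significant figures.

ω = 2π·104/60 = 10.89 rad/s
x(θ) = r cosθ + √(L² − r² sin²θ); with ω constant, a = ω²·d²x/dθ².
d²x/dθ² = −r cosθ − r²(cos2θ)/√u − r⁴ sin²2θ/(4u^{3/2}),  u = L² − r² sin²θ = 0.0287919 m².
Substituting r = 0.047 m, L = 0.1715 m, θ = 148°: d²x/dθ² = +0.03395 m.
a = ω²·d²x/dθ² = (10.89)²·(+0.03395) = +4.0268 m/s²;  |a| = 4.0268 m/s².

4.03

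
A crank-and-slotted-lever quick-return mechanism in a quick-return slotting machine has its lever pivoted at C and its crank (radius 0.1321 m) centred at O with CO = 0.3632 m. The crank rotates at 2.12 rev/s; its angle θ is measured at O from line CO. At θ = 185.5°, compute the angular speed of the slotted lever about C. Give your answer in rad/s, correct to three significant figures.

ω = 13.32 rad/s (from 2.12 rev/s).
Crank pin A relative to C: A = (d + r cosθ, r sinθ); lever angle φ = atan2(r sinθ, d + r cosθ).
Differentiating tanφ: φ̇ = rω(d cosθ + r)/(d² + r² + 2dr cosθ).
d² + r² + 2dr cosθ = |CA|² = 0.053849 m²;  d cosθ + r = -0.22943 m.
|ω_lever| = |0.1321·13.32·-0.22943| / 0.053849 = 7.497 rad/s.

7.50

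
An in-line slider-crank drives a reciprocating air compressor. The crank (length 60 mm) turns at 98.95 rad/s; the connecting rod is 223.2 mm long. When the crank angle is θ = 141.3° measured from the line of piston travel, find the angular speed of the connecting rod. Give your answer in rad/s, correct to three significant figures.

ω = 98.95 rad/s
The rod makes angle φ with the slider axis where L sinφ = r sinθ; differentiating, L cosφ·φ̇ = r ω cosθ.
L cosφ = √(L² − r² sin²θ) = 0.22002 m.
|ω_rod| = r ω |cosθ| / √(L² − r² sin²θ) = 0.06·98.95·0.78043/0.22002 = 21.059 rad/s.

21.1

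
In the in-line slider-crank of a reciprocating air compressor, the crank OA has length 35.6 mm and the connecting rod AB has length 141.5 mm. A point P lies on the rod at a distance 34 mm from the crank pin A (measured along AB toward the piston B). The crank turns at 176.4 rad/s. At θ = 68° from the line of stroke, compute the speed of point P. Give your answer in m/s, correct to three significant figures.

6.22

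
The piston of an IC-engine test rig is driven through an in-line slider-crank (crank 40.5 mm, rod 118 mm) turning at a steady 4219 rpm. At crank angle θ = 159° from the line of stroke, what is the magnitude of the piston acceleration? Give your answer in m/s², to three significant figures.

5310

ω = 2π·4219/60 = 441.8 rad/s
x(θ) = r cosθ + √(L² − r² sin²θ); with ω constant, a = ω²·d²x/dθ².
d²x/dθ² = −r cosθ − r²(cos2θ)/√u − r⁴ sin²2θ/(4u^{3/2}),  u = L² − r² sin²θ = 0.0137133 m².
Substituting r = 0.0405 m, L = 0.118 m, θ = 159°: d²x/dθ² = +0.027213 m.
a = ω²·d²x/dθ² = (441.8)²·(+0.027213) = +5312 m/s²;  |a| = 5312 m/s².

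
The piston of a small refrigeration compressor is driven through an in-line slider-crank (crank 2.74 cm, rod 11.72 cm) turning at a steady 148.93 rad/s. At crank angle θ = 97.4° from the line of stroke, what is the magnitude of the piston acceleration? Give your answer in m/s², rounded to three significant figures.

219

ω = 148.9 rad/s
x(θ) = r cosθ + √(L² − r² sin²θ); with ω constant, a = ω²·d²x/dθ².
d²x/dθ² = −r cosθ − r²(cos2θ)/√u − r⁴ sin²2θ/(4u^{3/2}),  u = L² − r² sin²θ = 0.0129975 m².
Substituting r = 0.0274 m, L = 0.1172 m, θ = 97.4°: d²x/dθ² = +0.0098895 m.
a = ω²·d²x/dθ² = (148.9)²·(+0.0098895) = +219.35 m/s²;  |a| = 219.35 m/s².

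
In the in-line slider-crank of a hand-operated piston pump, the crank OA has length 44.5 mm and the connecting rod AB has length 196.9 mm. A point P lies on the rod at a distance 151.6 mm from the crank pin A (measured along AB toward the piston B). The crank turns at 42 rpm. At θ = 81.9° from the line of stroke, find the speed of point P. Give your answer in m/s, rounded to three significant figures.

0.199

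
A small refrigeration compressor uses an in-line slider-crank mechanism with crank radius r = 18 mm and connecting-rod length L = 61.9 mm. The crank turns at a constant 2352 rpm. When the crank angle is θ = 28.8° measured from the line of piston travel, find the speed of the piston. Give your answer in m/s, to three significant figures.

ω = 2π·2352/60 = 246.3 rad/s
For an in-line slider-crank, x = r cosθ + √(L² − r² sin²θ), so v = −rω sinθ·[1 + r cosθ/√(L² − r² sin²θ)].
With r = 0.018 m, L = 0.0619 m, θ = 28.8°: √(L² − r² sin²θ) = 0.06129 m.
v = −0.018·246.3·0.48175·[1 + 0.018·0.87631/0.06129] = -2.6855 m/s.
|v| = 2.6855 m/s.

2.69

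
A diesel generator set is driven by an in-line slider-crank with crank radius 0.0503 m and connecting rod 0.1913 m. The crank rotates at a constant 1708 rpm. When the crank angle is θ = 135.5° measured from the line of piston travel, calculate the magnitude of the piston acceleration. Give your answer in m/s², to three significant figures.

ω = 2π·1708/60 = 178.9 rad/s
x(θ) = r cosθ + √(L² − r² sin²θ); with ω constant, a = ω²·d²x/dθ².
d²x/dθ² = −r cosθ − r²(cos2θ)/√u − r⁴ sin²2θ/(4u^{3/2}),  u = L² − r² sin²θ = 0.0353527 m².
Substituting r = 0.0503 m, L = 0.1913 m, θ = 135.5°: d²x/dθ² = +0.035401 m.
a = ω²·d²x/dθ² = (178.9)²·(+0.035401) = +1132.5 m/s²;  |a| = 1132.5 m/s².

1130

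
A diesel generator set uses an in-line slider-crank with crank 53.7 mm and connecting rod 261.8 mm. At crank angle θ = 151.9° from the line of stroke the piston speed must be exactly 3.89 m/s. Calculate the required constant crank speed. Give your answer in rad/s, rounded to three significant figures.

188

For an in-line slider-crank, |v_piston| = rω|sinθ|·[1 + r cosθ/√(L² − r² sin²θ)].
With r = 0.0537 m, L = 0.2618 m, θ = 151.9°: the bracketed kinematic factor |dx/dθ| = 0.020695 m.
ω = v/|dx/dθ| = 3.89/0.020695 = 187.97 rad/s.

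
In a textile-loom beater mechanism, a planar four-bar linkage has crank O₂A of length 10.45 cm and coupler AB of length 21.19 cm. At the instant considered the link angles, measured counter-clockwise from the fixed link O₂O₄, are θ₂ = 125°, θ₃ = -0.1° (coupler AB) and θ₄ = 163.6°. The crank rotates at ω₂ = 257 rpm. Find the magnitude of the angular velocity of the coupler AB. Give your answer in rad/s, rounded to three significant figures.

29.5

ω₂ = 26.91 rad/s (from 257 rpm).
Differentiating the loop-closure r₂e^{iθ₂}+r₃e^{iθ₃}=r₁+r₄e^{iθ₄} gives r₂ω₂e^{iθ₂}+r₃ω₃e^{iθ₃}=r₄ω₄e^{iθ₄}.
Eliminating the other unknown: ω₃ = r₂ω₂ sin(θ₄−θ₂) / [r₃ sin(θ₃−θ₄)].
Numerator sine = +0.62388; denominator sine = -0.28067.
Result = 0.1045·26.91·(+0.62388) / (0.2119·(-0.28067)) = -29.502 rad/s; magnitude 29.502 rad/s.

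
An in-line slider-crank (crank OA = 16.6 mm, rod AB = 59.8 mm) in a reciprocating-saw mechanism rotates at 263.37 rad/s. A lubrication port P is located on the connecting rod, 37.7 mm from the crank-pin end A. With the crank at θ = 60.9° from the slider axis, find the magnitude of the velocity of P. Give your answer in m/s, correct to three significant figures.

4.23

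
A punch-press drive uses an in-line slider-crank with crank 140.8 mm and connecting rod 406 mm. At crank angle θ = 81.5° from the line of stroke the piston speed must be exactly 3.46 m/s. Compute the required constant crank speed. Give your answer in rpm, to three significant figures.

For an in-line slider-crank, |v_piston| = rω|sinθ|·[1 + r cosθ/√(L² − r² sin²θ)].
With r = 0.1408 m, L = 0.406 m, θ = 81.5°: the bracketed kinematic factor |dx/dθ| = 0.14685 m.
ω = v/|dx/dθ| = 3.46/0.14685 = 23.561 rad/s.
N = 60ω/(2π) = 224.99 rpm.

225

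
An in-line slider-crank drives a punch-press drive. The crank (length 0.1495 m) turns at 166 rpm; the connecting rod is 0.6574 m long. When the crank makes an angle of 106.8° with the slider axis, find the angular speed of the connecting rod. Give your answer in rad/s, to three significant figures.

1.17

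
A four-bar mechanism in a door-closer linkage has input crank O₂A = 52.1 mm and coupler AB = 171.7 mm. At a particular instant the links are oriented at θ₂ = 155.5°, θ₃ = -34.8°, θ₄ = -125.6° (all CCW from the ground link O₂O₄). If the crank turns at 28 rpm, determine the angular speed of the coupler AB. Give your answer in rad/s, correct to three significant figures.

ω₂ = 2.932 rad/s (from 28 rpm).
Differentiating the loop-closure r₂e^{iθ₂}+r₃e^{iθ₃}=r₁+r₄e^{iθ₄} gives r₂ω₂e^{iθ₂}+r₃ω₃e^{iθ₃}=r₄ω₄e^{iθ₄}.
Eliminating the other unknown: ω₃ = r₂ω₂ sin(θ₄−θ₂) / [r₃ sin(θ₃−θ₄)].
Numerator sine = +0.98129; denominator sine = +0.99990.
Result = 0.0521·2.932·(+0.98129) / (0.1717·(+0.99990)) = +0.87316 rad/s; magnitude 0.87316 rad/s.

0.873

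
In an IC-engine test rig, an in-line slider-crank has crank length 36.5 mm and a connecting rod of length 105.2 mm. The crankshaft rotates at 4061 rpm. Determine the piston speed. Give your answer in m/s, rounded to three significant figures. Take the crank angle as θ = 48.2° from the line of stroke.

14.3

ω = 2π·4061/60 = 425.3 rad/s
For an in-line slider-crank, x = r cosθ + √(L² − r² sin²θ), so v = −rω sinθ·[1 + r cosθ/√(L² − r² sin²θ)].
With r = 0.0365 m, L = 0.1052 m, θ = 48.2°: √(L² − r² sin²θ) = 0.10162 m.
v = −0.0365·425.3·0.74548·[1 + 0.0365·0.66653/0.10162] = -14.342 m/s.
|v| = 14.342 m/s.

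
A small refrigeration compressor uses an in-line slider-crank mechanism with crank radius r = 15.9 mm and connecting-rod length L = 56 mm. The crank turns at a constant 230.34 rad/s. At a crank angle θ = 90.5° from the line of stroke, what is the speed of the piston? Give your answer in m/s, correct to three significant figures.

3.65

ω = 230.3 rad/s
For an in-line slider-crank, x = r cosθ + √(L² − r² sin²θ), so v = −rω sinθ·[1 + r cosθ/√(L² − r² sin²θ)].
With r = 0.0159 m, L = 0.056 m, θ = 90.5°: √(L² − r² sin²θ) = 0.053696 m.
v = −0.0159·230.3·0.99996·[1 + 0.0159·-0.00873/0.053696] = -3.6528 m/s.
|v| = 3.6528 m/s.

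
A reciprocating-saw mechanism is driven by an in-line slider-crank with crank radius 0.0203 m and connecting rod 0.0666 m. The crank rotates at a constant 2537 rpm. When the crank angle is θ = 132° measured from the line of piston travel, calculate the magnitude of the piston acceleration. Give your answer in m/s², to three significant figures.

ω = 2π·2537/60 = 265.7 rad/s
x(θ) = r cosθ + √(L² − r² sin²θ); with ω constant, a = ω²·d²x/dθ².
d²x/dθ² = −r cosθ − r²(cos2θ)/√u − r⁴ sin²2θ/(4u^{3/2}),  u = L² − r² sin²θ = 0.00420798 m².
Substituting r = 0.0203 m, L = 0.0666 m, θ = 132°: d²x/dθ² = +0.014094 m.
a = ω²·d²x/dθ² = (265.7)²·(+0.014094) = +994.76 m/s²;  |a| = 994.76 m/s².

995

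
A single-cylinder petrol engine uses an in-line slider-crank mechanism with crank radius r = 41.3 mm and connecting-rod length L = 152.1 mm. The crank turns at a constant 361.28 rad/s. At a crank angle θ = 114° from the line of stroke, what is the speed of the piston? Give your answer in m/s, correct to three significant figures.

12.1

ω = 361.3 rad/s
For an in-line slider-crank, x = r cosθ + √(L² − r² sin²θ), so v = −rω sinθ·[1 + r cosθ/√(L² − r² sin²θ)].
With r = 0.0413 m, L = 0.1521 m, θ = 114°: √(L² − r² sin²θ) = 0.14735 m.
v = −0.0413·361.3·0.91355·[1 + 0.0413·-0.40674/0.14735] = -12.077 m/s.
|v| = 12.077 m/s.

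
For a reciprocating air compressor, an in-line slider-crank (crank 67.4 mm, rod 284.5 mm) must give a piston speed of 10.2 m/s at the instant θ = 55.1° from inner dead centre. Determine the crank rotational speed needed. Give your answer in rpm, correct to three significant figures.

For an in-line slider-crank, |v_piston| = rω|sinθ|·[1 + r cosθ/√(L² − r² sin²θ)].
With r = 0.0674 m, L = 0.2845 m, θ = 55.1°: the bracketed kinematic factor |dx/dθ| = 0.062917 m.
ω = v/|dx/dθ| = 10.2/0.062917 = 162.12 rad/s.
N = 60ω/(2π) = 1548.1 rpm.

1550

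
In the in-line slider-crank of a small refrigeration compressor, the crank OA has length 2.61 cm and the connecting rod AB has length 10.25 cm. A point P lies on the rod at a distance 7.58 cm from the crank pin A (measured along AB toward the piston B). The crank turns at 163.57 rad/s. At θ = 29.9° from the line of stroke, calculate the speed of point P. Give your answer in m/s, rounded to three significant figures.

2.66

ω = 163.6 rad/s.  Crank-pin speed |V_A| = rω = 4.2692 m/s, perpendicular to OA.
Rod angle: sinφ = −(r/L) sinθ ⇒ φ = -7.292°; ω_rod = −rω cosθ/√(L²−r²sin²θ) = -36.401 rad/s.
V_P = V_A + ω_rod × AP, with AP = 0.0758 m along the rod.
Components: V_Px = −rω sinθ − a·ω_rod·sinφ = -2.4784 m/s;  V_Py = rω cosθ + a·ω_rod·cosφ = +0.96405 m/s.
|V_P| = √(V_Px² + V_Py²) = 2.6593 m/s.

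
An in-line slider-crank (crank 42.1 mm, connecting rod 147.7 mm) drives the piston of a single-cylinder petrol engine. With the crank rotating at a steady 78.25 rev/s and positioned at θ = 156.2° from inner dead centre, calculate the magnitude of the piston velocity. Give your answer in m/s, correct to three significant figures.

6.16

ω = 2π·78.2 = 491.7 rad/s
For an in-line slider-crank, x = r cosθ + √(L² − r² sin²θ), so v = −rω sinθ·[1 + r cosθ/√(L² − r² sin²θ)].
With r = 0.0421 m, L = 0.1477 m, θ = 156.2°: √(L² − r² sin²θ) = 0.14672 m.
v = −0.0421·491.7·0.40355·[1 + 0.0421·-0.91496/0.14672] = -6.1599 m/s.
|v| = 6.1599 m/s.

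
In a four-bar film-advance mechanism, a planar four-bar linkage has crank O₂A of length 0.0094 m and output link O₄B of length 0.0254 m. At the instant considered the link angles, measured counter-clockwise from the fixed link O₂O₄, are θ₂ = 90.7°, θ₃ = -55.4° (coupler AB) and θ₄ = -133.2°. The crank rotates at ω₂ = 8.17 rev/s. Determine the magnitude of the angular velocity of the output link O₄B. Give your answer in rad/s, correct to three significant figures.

10.8

ω₂ = 51.33 rad/s (from 8.17 rev/s).
Differentiating the loop-closure r₂e^{iθ₂}+r₃e^{iθ₃}=r₁+r₄e^{iθ₄} gives r₂ω₂e^{iθ₂}+r₃ω₃e^{iθ₃}=r₄ω₄e^{iθ₄}.
Eliminating the other unknown: ω₄ = r₂ω₂ sin(θ₂−θ₃) / [r₄ sin(θ₄−θ₃)].
Numerator sine = +0.55775; denominator sine = -0.97742.
Result = 0.0094·51.33·(+0.55775) / (0.0254·(-0.97742)) = -10.841 rad/s; magnitude 10.841 rad/s.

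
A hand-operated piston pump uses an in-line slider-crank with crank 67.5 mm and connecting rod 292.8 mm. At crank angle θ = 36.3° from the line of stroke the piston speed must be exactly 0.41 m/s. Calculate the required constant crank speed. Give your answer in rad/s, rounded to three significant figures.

8.64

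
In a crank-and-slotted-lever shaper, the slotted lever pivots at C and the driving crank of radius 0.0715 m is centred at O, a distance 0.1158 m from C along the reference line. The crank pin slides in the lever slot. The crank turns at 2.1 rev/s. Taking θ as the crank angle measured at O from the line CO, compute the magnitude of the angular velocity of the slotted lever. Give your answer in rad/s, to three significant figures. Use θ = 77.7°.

4.11

ω = 13.19 rad/s (from 2.1 rev/s).
Crank pin A relative to C: A = (d + r cosθ, r sinθ); lever angle φ = atan2(r sinθ, d + r cosθ).
Differentiating tanφ: φ̇ = rω(d cosθ + r)/(d² + r² + 2dr cosθ).
d² + r² + 2dr cosθ = |CA|² = 0.0220495 m²;  d cosθ + r = +0.096169 m.
|ω_lever| = |0.0715·13.19·+0.096169| / 0.0220495 = 4.1147 rad/s.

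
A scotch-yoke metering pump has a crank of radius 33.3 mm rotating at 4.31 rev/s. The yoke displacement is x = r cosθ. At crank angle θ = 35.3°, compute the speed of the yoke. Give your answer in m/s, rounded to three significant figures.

ω = 27.08 rad/s (from 4.31 rev/s).
x = r cosθ ⇒ ẋ = −rω sinθ.
|v| = rω|sinθ| = 0.0333·27.08·|sin 35.3°| = 0.5211 m/s.

0.521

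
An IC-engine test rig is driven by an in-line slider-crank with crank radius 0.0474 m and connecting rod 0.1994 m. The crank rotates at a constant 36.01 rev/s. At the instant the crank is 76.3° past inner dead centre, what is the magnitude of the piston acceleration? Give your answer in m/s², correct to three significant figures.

50.2

ω = 2π·36 = 226.3 rad/s
x(θ) = r cosθ + √(L² − r² sin²θ); with ω constant, a = ω²·d²x/dθ².
d²x/dθ² = −r cosθ − r²(cos2θ)/√u − r⁴ sin²2θ/(4u^{3/2}),  u = L² − r² sin²θ = 0.0376396 m².
Substituting r = 0.0474 m, L = 0.1994 m, θ = 76.3°: d²x/dθ² = -0.00098122 m.
a = ω²·d²x/dθ² = (226.3)²·(-0.00098122) = -50.231 m/s²;  |a| = 50.231 m/s².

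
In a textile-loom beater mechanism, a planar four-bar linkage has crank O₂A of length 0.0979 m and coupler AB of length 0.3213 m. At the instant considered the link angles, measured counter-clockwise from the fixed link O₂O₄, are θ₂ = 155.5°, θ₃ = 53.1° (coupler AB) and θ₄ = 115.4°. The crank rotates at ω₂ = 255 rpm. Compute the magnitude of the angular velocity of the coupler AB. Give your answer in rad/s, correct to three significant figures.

5.92

ω₂ = 26.7 rad/s (from 255 rpm).
Differentiating the loop-closure r₂e^{iθ₂}+r₃e^{iθ₃}=r₁+r₄e^{iθ₄} gives r₂ω₂e^{iθ₂}+r₃ω₃e^{iθ₃}=r₄ω₄e^{iθ₄}.
Eliminating the other unknown: ω₃ = r₂ω₂ sin(θ₄−θ₂) / [r₃ sin(θ₃−θ₄)].
Numerator sine = -0.64412; denominator sine = -0.88539.
Result = 0.0979·26.7·(-0.64412) / (0.3213·(-0.88539)) = +5.9193 rad/s; magnitude 5.9193 rad/s.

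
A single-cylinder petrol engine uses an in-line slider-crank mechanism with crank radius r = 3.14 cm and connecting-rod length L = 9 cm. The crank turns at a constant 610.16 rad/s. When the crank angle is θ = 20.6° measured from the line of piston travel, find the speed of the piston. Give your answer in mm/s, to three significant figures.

8960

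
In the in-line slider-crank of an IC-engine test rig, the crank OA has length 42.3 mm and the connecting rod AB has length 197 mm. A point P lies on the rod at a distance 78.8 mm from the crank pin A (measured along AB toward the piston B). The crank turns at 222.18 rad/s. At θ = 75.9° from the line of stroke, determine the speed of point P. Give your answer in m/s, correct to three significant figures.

ω = 222.2 rad/s.  Crank-pin speed |V_A| = rω = 9.3982 m/s, perpendicular to OA.
Rod angle: sinφ = −(r/L) sinθ ⇒ φ = -12.020°; ω_rod = −rω cosθ/√(L²−r²sin²θ) = -11.883 rad/s.
V_P = V_A + ω_rod × AP, with AP = 0.0788 m along the rod.
Components: V_Px = −rω sinθ − a·ω_rod·sinφ = -9.3101 m/s;  V_Py = rω cosθ + a·ω_rod·cosφ = +1.3737 m/s.
|V_P| = √(V_Px² + V_Py²) = 9.4109 m/s.

9.41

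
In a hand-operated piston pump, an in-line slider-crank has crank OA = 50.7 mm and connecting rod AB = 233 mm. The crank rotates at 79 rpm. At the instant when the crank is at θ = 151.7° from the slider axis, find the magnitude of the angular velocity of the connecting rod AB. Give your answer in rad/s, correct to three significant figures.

ω = 8.273 rad/s (converted from 79 rpm).
The rod makes angle φ with the slider axis where L sinφ = r sinθ; differentiating, L cosφ·φ̇ = r ω cosθ.
L cosφ = √(L² − r² sin²θ) = 0.23176 m.
|ω_rod| = r ω |cosθ| / √(L² − r² sin²θ) = 0.0507·8.273·0.88048/0.23176 = 1.5935 rad/s.

1.59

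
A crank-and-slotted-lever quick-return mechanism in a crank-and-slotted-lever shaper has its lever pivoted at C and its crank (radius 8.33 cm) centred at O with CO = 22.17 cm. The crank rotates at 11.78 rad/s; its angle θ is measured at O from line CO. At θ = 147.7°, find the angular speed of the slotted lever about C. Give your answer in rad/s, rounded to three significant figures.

ω = 11.78 rad/s
Crank pin A relative to C: A = (d + r cosθ, r sinθ); lever angle φ = atan2(r sinθ, d + r cosθ).
Differentiating tanφ: φ̇ = rω(d cosθ + r)/(d² + r² + 2dr cosθ).
d² + r² + 2dr cosθ = |CA|² = 0.0248698 m²;  d cosθ + r = -0.10409 m.
|ω_lever| = |0.0833·11.78·-0.10409| / 0.0248698 = 4.1072 rad/s.

4.11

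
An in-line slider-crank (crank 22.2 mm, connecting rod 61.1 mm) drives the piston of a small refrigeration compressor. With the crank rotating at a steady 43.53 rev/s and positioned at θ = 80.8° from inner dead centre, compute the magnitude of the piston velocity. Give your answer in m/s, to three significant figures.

6.37

ω = 2π·43.5 = 273.5 rad/s
For an in-line slider-crank, x = r cosθ + √(L² − r² sin²θ), so v = −rω sinθ·[1 + r cosθ/√(L² − r² sin²θ)].
With r = 0.0222 m, L = 0.0611 m, θ = 80.8°: √(L² − r² sin²θ) = 0.057035 m.
v = −0.0222·273.5·0.98714·[1 + 0.0222·0.15988/0.057035] = -6.3668 m/s.
|v| = 6.3668 m/s.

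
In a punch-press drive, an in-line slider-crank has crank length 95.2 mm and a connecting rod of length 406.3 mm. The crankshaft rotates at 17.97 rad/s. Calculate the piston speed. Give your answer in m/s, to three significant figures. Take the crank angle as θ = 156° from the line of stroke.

ω = 17.97 rad/s
For an in-line slider-crank, x = r cosθ + √(L² − r² sin²θ), so v = −rω sinθ·[1 + r cosθ/√(L² − r² sin²θ)].
With r = 0.0952 m, L = 0.4063 m, θ = 156°: √(L² − r² sin²θ) = 0.40445 m.
v = −0.0952·17.97·0.40674·[1 + 0.0952·-0.91355/0.40445] = -0.5462 m/s.
|v| = 0.5462 m/s.

0.546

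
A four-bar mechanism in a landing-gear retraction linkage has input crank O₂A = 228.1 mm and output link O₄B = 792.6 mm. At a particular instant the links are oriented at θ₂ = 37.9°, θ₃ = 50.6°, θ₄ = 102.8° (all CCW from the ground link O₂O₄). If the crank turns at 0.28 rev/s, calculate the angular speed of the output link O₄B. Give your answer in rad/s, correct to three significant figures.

ω₂ = 1.759 rad/s (from 0.28 rev/s).
Differentiating the loop-closure r₂e^{iθ₂}+r₃e^{iθ₃}=r₁+r₄e^{iθ₄} gives r₂ω₂e^{iθ₂}+r₃ω₃e^{iθ₃}=r₄ω₄e^{iθ₄}.
Eliminating the other unknown: ω₄ = r₂ω₂ sin(θ₂−θ₃) / [r₄ sin(θ₄−θ₃)].
Numerator sine = -0.21985; denominator sine = +0.79016.
Result = 0.2281·1.759·(-0.21985) / (0.7926·(+0.79016)) = -0.14087 rad/s; magnitude 0.14087 rad/s.

0.141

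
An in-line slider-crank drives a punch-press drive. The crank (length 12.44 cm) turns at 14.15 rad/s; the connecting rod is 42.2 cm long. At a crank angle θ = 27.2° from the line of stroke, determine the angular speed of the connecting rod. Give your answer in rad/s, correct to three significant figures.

ω = 14.15 rad/s
The rod makes angle φ with the slider axis where L sinφ = r sinθ; differentiating, L cosφ·φ̇ = r ω cosθ.
L cosφ = √(L² − r² sin²θ) = 0.41815 m.
|ω_rod| = r ω |cosθ| / √(L² − r² sin²θ) = 0.1244·14.15·0.88942/0.41815 = 3.7441 rad/s.

3.74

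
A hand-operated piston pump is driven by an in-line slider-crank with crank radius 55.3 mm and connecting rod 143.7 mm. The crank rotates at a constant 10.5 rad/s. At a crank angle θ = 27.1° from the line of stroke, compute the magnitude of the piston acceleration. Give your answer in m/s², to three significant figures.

6.88

ω = 10.5 rad/s
x(θ) = r cosθ + √(L² − r² sin²θ); with ω constant, a = ω²·d²x/dθ².
d²x/dθ² = −r cosθ − r²(cos2θ)/√u − r⁴ sin²2θ/(4u^{3/2}),  u = L² − r² sin²θ = 0.0200151 m².
Substituting r = 0.0553 m, L = 0.1437 m, θ = 27.1°: d²x/dθ² = -0.062416 m.
a = ω²·d²x/dθ² = (10.5)²·(-0.062416) = -6.8814 m/s²;  |a| = 6.8814 m/s².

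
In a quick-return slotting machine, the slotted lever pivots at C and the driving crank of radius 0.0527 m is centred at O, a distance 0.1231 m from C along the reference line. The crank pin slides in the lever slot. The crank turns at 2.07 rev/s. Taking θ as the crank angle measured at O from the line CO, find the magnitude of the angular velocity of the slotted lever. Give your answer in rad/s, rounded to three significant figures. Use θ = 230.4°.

1.83

ω = 13.01 rad/s (from 2.07 rev/s).
Crank pin A relative to C: A = (d + r cosθ, r sinθ); lever angle φ = atan2(r sinθ, d + r cosθ).
Differentiating tanφ: φ̇ = rω(d cosθ + r)/(d² + r² + 2dr cosθ).
d² + r² + 2dr cosθ = |CA|² = 0.00966049 m²;  d cosθ + r = -0.025767 m.
|ω_lever| = |0.0527·13.01·-0.025767| / 0.00966049 = 1.8282 rad/s.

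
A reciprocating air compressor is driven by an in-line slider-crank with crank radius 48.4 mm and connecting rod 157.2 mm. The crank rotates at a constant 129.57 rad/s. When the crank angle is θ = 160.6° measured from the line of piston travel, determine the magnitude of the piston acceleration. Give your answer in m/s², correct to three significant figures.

568

ω = 129.6 rad/s
x(θ) = r cosθ + √(L² − r² sin²θ); with ω constant, a = ω²·d²x/dθ².
d²x/dθ² = −r cosθ − r²(cos2θ)/√u − r⁴ sin²2θ/(4u^{3/2}),  u = L² − r² sin²θ = 0.0244534 m².
Substituting r = 0.0484 m, L = 0.1572 m, θ = 160.6°: d²x/dθ² = +0.033836 m.
a = ω²·d²x/dθ² = (129.6)²·(+0.033836) = +568.06 m/s²;  |a| = 568.06 m/s².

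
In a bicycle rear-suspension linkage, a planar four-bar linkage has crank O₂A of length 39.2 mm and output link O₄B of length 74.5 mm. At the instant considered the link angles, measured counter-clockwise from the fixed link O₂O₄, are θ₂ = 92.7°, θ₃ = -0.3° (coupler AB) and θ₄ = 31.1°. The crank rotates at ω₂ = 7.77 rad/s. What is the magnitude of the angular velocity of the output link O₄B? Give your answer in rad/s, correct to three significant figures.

7.84

ω₂ = 7.77 rad/s
Differentiating the loop-closure r₂e^{iθ₂}+r₃e^{iθ₃}=r₁+r₄e^{iθ₄} gives r₂ω₂e^{iθ₂}+r₃ω₃e^{iθ₃}=r₄ω₄e^{iθ₄}.
Eliminating the other unknown: ω₄ = r₂ω₂ sin(θ₂−θ₃) / [r₄ sin(θ₄−θ₃)].
Numerator sine = +0.99863; denominator sine = +0.52101.
Result = 0.0392·7.77·(+0.99863) / (0.0745·(+0.52101)) = +7.8363 rad/s; magnitude 7.8363 rad/s.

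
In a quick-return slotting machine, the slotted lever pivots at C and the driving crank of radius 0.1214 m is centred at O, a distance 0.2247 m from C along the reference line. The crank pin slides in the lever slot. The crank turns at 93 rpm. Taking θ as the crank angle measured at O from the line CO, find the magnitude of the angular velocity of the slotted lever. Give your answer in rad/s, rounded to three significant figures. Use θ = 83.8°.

2.42

ω = 9.739 rad/s (from 93 rpm).
Crank pin A relative to C: A = (d + r cosθ, r sinθ); lever angle φ = atan2(r sinθ, d + r cosθ).
Differentiating tanφ: φ̇ = rω(d cosθ + r)/(d² + r² + 2dr cosθ).
d² + r² + 2dr cosθ = |CA|² = 0.0711202 m²;  d cosθ + r = +0.14567 m.
|ω_lever| = |0.1214·9.739·+0.14567| / 0.0711202 = 2.4216 rad/s.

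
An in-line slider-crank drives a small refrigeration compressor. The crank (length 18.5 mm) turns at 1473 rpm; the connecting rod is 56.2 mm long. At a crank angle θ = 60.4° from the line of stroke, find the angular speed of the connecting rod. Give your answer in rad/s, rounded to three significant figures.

26.2

ω = 154.3 rad/s (converted from 1473 rpm).
The rod makes angle φ with the slider axis where L sinφ = r sinθ; differentiating, L cosφ·φ̇ = r ω cosθ.
L cosφ = √(L² − r² sin²θ) = 0.053849 m.
|ω_rod| = r ω |cosθ| / √(L² − r² sin²θ) = 0.0185·154.3·0.49394/0.053849 = 26.176 rad/s.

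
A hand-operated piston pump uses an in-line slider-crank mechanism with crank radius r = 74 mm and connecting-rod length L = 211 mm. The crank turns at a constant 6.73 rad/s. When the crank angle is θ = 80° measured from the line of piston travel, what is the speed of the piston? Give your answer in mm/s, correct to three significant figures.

522

ω = 6.73 rad/s
For an in-line slider-crank, x = r cosθ + √(L² − r² sin²θ), so v = −rω sinθ·[1 + r cosθ/√(L² − r² sin²θ)].
With r = 0.074 m, L = 0.211 m, θ = 80°: √(L² − r² sin²θ) = 0.19802 m.
v = −0.074·6.73·0.98481·[1 + 0.074·0.17365/0.19802] = -0.52228 m/s.
|v| = 0.52228 m/s = 522.28 mm/s.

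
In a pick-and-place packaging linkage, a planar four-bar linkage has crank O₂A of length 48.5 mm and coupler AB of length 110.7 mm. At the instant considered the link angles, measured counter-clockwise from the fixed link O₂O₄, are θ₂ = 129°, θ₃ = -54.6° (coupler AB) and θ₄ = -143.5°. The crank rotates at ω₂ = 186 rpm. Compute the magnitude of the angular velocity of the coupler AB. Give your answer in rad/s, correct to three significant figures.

8.53

ω₂ = 19.48 rad/s (from 186 rpm).
Differentiating the loop-closure r₂e^{iθ₂}+r₃e^{iθ₃}=r₁+r₄e^{iθ₄} gives r₂ω₂e^{iθ₂}+r₃ω₃e^{iθ₃}=r₄ω₄e^{iθ₄}.
Eliminating the other unknown: ω₃ = r₂ω₂ sin(θ₄−θ₂) / [r₃ sin(θ₃−θ₄)].
Numerator sine = +0.99905; denominator sine = +0.99982.
Result = 0.0485·19.48·(+0.99905) / (0.1107·(+0.99982)) = +8.5271 rad/s; magnitude 8.5271 rad/s.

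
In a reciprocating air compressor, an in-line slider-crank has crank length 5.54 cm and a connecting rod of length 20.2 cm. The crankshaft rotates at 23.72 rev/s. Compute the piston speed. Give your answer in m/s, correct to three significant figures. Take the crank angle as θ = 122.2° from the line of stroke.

ω = 2π·23.7 = 149 rad/s
For an in-line slider-crank, x = r cosθ + √(L² − r² sin²θ), so v = −rω sinθ·[1 + r cosθ/√(L² − r² sin²θ)].
With r = 0.0554 m, L = 0.202 m, θ = 122.2°: √(L² − r² sin²θ) = 0.19648 m.
v = −0.0554·149·0.84619·[1 + 0.0554·-0.53288/0.19648] = -5.937 m/s.
|v| = 5.937 m/s.

5.94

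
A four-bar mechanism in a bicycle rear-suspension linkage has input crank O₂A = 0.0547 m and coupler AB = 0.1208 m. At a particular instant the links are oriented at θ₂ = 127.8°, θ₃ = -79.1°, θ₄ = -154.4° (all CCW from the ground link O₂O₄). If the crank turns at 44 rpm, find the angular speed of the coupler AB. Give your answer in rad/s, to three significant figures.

ω₂ = 4.608 rad/s (from 44 rpm).
Differentiating the loop-closure r₂e^{iθ₂}+r₃e^{iθ₃}=r₁+r₄e^{iθ₄} gives r₂ω₂e^{iθ₂}+r₃ω₃e^{iθ₃}=r₄ω₄e^{iθ₄}.
Eliminating the other unknown: ω₃ = r₂ω₂ sin(θ₄−θ₂) / [r₃ sin(θ₃−θ₄)].
Numerator sine = +0.97742; denominator sine = +0.96727.
Result = 0.0547·4.608·(+0.97742) / (0.1208·(+0.96727)) = +2.1083 rad/s; magnitude 2.1083 rad/s.

2.11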